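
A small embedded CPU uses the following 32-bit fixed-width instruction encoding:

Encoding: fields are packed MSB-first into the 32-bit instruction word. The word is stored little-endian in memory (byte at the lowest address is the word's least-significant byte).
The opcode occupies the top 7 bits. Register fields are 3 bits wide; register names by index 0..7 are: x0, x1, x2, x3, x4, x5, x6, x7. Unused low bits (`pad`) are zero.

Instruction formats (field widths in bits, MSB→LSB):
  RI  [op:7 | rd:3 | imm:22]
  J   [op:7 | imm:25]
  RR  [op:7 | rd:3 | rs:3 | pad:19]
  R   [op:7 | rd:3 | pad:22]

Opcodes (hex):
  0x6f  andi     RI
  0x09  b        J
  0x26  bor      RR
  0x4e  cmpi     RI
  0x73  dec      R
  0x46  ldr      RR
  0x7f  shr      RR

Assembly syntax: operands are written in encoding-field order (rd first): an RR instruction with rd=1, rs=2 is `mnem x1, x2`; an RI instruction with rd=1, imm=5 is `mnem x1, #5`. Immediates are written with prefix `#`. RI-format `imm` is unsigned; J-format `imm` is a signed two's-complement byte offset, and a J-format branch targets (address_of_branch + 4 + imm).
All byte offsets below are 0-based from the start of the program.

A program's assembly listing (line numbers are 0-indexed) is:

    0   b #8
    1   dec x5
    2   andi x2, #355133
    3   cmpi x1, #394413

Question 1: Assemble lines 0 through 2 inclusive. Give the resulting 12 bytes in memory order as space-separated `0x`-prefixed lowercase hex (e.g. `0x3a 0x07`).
line 0 (b): pack op=0x9:7|imm=8:25 = 0x12000008; little→ 08 00 00 12
line 1 (dec): pack op=0x73:7|rd=5:3|pad=0:22 = 0xe7400000; little→ 00 00 40 e7
line 2 (andi): pack op=0x6f:7|rd=2:3|imm=355133:22 = 0xde856b3d; little→ 3d 6b 85 de

0x08 0x00 0x00 0x12 0x00 0x00 0x40 0xe7 0x3d 0x6b 0x85 0xde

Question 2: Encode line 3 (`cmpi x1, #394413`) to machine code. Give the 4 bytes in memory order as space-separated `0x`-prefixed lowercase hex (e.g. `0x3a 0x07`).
0xad 0x04 0x46 0x9c

L3: cmpi op=0x4e:7|rd=1:3|imm=394413:22 ⇒ 0x9c4604ad ⇒ little ad 04 46 9c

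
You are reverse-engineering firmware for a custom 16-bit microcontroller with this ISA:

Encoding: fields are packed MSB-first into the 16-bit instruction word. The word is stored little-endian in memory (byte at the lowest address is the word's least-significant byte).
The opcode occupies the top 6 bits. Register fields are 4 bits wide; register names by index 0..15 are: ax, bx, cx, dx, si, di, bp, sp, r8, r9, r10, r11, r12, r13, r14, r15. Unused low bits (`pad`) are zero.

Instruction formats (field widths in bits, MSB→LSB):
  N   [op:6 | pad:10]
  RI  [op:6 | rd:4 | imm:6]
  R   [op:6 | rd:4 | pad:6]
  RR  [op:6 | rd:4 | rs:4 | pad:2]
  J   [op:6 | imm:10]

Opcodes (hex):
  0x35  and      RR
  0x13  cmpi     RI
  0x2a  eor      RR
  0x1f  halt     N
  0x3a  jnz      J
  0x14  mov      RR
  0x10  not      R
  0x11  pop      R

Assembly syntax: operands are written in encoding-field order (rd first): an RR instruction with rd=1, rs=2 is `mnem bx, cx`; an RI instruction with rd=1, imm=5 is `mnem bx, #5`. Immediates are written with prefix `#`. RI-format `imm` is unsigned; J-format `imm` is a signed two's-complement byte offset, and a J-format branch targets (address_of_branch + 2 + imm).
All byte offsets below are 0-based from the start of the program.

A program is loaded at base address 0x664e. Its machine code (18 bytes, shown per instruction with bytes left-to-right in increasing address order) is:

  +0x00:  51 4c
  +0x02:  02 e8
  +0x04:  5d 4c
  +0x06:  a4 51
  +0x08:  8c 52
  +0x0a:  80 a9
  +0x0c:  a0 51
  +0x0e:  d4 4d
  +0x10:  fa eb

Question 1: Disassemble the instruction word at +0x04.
[04] 5d 4c → 0x4c5d
  opcode bits[15:10]=0x13: cmpi/RI
  rd@[9:6]=0x1 ⇒ bx
  imm@[5:0]=0x1d ⇒ #29

cmpi bx, #29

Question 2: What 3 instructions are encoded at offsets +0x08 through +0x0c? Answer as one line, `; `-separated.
mov r10, dx; eor bp, ax; mov bp, r8

[08] 8c 52 → 0x528c
  op=0x528c>>10=0x14 ⇒ mov (RR)
  [9:6] rd=10 = r10
  [5:2] rs=3 = dx
[0a] 80 a9 → 0xa980
  op=0xa980>>10=0x2a ⇒ eor (RR)
  [9:6] rd=6 = bp
  [5:2] rs=0 = ax
[0c] a0 51 → 0x51a0
  op=0x51a0>>10=0x14 ⇒ mov (RR)
  [9:6] rd=6 = bp
  [5:2] rs=8 = r8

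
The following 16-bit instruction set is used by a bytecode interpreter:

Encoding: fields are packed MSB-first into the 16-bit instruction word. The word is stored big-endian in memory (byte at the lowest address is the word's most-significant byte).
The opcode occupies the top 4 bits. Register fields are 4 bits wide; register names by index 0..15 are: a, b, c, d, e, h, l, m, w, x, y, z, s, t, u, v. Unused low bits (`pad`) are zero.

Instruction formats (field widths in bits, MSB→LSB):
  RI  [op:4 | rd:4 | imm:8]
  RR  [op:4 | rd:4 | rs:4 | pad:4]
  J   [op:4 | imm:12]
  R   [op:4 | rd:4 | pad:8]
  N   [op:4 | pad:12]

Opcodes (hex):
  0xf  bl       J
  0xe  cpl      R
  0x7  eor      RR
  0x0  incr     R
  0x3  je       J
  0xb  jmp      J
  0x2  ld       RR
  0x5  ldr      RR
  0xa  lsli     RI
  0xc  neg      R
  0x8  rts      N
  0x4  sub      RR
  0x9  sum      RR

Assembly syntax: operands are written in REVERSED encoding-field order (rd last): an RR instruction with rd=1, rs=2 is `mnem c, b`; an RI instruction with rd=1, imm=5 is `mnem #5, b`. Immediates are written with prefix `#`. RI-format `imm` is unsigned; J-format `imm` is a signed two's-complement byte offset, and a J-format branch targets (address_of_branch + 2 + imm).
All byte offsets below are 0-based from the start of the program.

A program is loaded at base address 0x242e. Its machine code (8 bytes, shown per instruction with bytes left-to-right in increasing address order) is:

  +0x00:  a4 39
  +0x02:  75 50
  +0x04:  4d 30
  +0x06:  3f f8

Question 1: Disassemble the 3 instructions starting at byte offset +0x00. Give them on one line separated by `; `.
lsli #57, e; eor h, h; sub d, t

@+00  big-endian(a4 39) = 0xa439
  top 4b → 0xa → lsli [RI]
  rd@[11:8]=0x4 ⇒ e
  imm@[7:0]=0x39 ⇒ #57
@+02  big-endian(75 50) = 0x7550
  top 4b → 0x7 → eor [RR]
  rd@[11:8]=0x5 ⇒ h
  rs@[7:4]=0x5 ⇒ h
@+04  big-endian(4d 30) = 0x4d30
  top 4b → 0x4 → sub [RR]
  rd@[11:8]=0xd ⇒ t
  rs@[7:4]=0x3 ⇒ d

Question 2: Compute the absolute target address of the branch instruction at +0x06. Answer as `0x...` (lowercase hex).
0x242e

off 0x06: read 3f f8 as big → 0x3ff8
  top 4b → 0x3 → je [J]
  imm: (w>>0)&0xfff=0xff8 (s12→-8) → #-8
  target = base 0x242e + off 0x06 + 2 + imm -8 = 0x242e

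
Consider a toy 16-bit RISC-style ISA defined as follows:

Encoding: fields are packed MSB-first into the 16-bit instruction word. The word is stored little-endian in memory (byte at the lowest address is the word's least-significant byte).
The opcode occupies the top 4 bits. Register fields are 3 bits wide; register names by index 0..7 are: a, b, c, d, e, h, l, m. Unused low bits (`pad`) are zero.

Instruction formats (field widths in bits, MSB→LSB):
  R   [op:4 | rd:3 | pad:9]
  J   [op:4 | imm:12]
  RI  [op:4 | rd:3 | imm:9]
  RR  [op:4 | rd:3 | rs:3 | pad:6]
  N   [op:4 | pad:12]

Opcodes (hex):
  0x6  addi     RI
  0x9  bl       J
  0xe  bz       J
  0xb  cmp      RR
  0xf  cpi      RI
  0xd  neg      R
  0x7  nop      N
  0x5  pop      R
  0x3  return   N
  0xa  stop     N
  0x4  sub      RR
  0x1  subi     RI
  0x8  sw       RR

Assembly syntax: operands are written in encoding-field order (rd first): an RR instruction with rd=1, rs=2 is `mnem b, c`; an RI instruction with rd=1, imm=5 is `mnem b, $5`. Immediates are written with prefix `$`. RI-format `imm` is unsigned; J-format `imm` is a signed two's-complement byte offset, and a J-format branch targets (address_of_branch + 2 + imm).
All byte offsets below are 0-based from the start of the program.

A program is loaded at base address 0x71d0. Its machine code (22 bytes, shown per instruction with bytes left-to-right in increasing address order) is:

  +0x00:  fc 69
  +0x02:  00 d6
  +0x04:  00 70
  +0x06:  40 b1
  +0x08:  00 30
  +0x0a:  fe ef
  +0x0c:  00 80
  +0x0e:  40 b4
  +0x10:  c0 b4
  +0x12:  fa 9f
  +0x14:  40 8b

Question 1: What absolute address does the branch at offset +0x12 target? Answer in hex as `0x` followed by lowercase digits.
off 0x12: read fa 9f as little → 0x9ffa
  op=0x9ffa>>12=0x9 ⇒ bl (J)
  imm: (w>>0)&0xfff=0xffa (s12→-6) → $-6
  target = base 0x71d0 + off 0x12 + 2 + imm -6 = 0x71de

0x71de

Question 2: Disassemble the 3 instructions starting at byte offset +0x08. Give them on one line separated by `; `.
return; bz $-2; sw a, a

@+08  little-endian(00 30) = 0x3000
  op=0x3000>>12=0x3 ⇒ return (N)
@+0a  little-endian(fe ef) = 0xeffe
  op=0xeffe>>12=0xe ⇒ bz (J)
  imm@[11:0]=0xffe (s12→-2) ⇒ $-2
@+0c  little-endian(00 80) = 0x8000
  op=0x8000>>12=0x8 ⇒ sw (RR)
  rd@[11:9]=0x0 ⇒ a
  rs@[8:6]=0x0 ⇒ a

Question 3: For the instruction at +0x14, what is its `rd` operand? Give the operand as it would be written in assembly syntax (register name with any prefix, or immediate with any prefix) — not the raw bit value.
+0x14: 40 8b ⇒ word 0x8b40 (little)
  top 4b → 0x8 → sw [RR]
  rd: (w>>9)&0x7=0x5 → h
  rs: (w>>6)&0x7=0x5 → h

h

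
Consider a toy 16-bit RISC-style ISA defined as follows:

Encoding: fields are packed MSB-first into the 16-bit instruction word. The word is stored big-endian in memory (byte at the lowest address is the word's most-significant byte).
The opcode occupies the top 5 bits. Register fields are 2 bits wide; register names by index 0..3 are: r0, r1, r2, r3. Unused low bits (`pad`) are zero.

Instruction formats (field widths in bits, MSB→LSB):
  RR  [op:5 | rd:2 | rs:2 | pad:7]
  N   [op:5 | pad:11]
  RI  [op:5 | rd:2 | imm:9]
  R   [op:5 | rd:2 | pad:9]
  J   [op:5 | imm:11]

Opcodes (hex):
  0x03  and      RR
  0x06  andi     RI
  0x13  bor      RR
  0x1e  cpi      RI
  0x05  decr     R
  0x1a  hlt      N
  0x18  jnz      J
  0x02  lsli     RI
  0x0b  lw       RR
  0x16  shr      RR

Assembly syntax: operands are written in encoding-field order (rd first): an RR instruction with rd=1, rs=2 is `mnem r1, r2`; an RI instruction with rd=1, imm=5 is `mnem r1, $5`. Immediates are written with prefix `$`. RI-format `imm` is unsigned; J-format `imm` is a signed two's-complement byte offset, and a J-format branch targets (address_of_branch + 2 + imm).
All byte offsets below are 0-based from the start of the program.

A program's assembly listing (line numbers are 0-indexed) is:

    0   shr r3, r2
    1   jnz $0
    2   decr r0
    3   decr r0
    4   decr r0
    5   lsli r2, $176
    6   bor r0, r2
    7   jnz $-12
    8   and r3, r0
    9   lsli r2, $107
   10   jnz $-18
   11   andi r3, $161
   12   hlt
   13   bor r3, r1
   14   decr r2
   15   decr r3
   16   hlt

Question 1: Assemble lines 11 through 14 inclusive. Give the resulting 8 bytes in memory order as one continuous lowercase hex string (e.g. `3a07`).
line 11 (andi): pack op=0x6:5|rd=3:2|imm=161:9 = 0x36a1; big→ 36 a1
line 12 (hlt): pack op=0x1a:5|pad=0:11 = 0xd000; big→ d0 00
line 13 (bor): pack op=0x13:5|rd=3:2|rs=1:2|pad=0:7 = 0x9e80; big→ 9e 80
line 14 (decr): pack op=0x5:5|rd=2:2|pad=0:9 = 0x2c00; big→ 2c 00

36a1d0009e802c00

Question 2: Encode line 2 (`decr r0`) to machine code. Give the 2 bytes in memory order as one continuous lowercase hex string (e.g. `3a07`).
line 2 (decr): pack op=0x5:5|rd=0:2|pad=0:9 = 0x2800; big→ 28 00

2800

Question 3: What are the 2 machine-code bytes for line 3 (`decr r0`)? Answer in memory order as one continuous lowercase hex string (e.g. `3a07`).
2800

line 3 (decr): pack op=0x5:5|rd=0:2|pad=0:9 = 0x2800; big→ 28 00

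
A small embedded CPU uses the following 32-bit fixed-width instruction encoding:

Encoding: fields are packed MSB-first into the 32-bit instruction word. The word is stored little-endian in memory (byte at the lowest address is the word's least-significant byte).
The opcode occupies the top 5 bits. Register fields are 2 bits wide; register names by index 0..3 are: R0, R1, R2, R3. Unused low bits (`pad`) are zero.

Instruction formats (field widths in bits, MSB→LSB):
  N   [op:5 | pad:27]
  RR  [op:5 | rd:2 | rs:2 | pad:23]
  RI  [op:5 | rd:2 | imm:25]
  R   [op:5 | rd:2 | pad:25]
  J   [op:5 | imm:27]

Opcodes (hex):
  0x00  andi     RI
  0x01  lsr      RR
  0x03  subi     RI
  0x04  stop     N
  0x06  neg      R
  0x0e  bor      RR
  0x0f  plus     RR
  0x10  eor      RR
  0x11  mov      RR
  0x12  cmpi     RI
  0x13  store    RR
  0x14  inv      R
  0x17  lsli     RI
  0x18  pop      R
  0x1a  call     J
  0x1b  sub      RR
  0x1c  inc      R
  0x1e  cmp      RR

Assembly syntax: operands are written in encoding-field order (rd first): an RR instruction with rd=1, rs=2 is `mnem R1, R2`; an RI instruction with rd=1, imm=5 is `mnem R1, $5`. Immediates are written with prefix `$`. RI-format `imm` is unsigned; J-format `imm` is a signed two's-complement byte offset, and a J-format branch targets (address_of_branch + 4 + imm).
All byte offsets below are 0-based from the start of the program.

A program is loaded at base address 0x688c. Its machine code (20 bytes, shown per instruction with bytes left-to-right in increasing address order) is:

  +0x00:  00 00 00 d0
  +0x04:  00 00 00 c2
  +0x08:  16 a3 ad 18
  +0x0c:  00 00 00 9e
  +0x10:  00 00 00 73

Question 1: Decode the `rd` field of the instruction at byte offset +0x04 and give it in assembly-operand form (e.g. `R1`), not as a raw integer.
@+04  little-endian(00 00 00 c2) = 0xc2000000
  top 5b → 0x18 → pop [R]
  rd@[26:25]=0x1 ⇒ R1

R1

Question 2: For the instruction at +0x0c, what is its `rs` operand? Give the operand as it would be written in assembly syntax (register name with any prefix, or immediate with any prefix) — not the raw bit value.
R0

off 0x0c: read 00 00 00 9e as little → 0x9e000000
  op=0x9e000000>>27=0x13 ⇒ store (RR)
  [26:25] rd=3 = R3
  [24:23] rs=0 = R0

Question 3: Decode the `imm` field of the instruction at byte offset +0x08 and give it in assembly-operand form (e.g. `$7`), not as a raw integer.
$11379478

+0x08: 16 a3 ad 18 ⇒ word 0x18ada316 (little)
  opcode bits[31:27]=0x3: subi/RI
  rd@[26:25]=0x0 ⇒ R0
  imm@[24:0]=0xada316 ⇒ $11379478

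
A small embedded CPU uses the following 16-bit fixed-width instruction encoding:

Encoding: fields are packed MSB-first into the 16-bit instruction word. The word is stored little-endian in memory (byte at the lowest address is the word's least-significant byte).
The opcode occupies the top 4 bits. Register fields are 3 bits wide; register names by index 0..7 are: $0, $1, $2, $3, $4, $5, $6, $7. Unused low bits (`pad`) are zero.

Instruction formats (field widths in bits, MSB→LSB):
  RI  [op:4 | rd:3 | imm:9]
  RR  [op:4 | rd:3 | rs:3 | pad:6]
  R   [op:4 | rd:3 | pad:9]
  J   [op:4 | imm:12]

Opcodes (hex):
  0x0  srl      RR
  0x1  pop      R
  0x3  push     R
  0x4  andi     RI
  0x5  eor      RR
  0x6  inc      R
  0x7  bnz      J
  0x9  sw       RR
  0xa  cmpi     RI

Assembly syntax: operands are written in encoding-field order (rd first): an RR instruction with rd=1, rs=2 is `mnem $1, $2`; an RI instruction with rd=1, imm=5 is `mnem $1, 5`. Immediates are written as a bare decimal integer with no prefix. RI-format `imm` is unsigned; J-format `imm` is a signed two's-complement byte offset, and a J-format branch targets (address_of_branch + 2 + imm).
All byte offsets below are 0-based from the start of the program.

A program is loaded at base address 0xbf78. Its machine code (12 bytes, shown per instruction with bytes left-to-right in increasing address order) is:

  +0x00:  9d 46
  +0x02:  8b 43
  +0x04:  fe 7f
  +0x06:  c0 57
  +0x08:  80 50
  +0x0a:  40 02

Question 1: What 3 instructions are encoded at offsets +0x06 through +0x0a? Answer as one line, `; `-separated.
eor $3, $7; eor $0, $2; srl $1, $1

@+06  little-endian(c0 57) = 0x57c0
  op=0x57c0>>12=0x5 ⇒ eor (RR)
  [11:9] rd=3 = $3
  [8:6] rs=7 = $7
@+08  little-endian(80 50) = 0x5080
  op=0x5080>>12=0x5 ⇒ eor (RR)
  [11:9] rd=0 = $0
  [8:6] rs=2 = $2
@+0a  little-endian(40 02) = 0x0240
  op=0x0240>>12=0x0 ⇒ srl (RR)
  [11:9] rd=1 = $1
  [8:6] rs=1 = $1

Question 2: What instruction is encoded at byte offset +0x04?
bnz -2

@+04  little-endian(fe 7f) = 0x7ffe
  top 4b → 0x7 → bnz [J]
  imm: (w>>0)&0xfff=0xffe (s12→-2) → -2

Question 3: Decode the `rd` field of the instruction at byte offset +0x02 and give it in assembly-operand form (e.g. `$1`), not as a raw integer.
+0x02: 8b 43 ⇒ word 0x438b (little)
  op=0x438b>>12=0x4 ⇒ andi (RI)
  [11:9] rd=1 = $1
  [8:0] imm=395 = 395

$1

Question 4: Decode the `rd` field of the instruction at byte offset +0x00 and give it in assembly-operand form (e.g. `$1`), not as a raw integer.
$3

off 0x00: read 9d 46 as little → 0x469d
  op=0x469d>>12=0x4 ⇒ andi (RI)
  rd@[11:9]=0x3 ⇒ $3
  imm@[8:0]=0x9d ⇒ 157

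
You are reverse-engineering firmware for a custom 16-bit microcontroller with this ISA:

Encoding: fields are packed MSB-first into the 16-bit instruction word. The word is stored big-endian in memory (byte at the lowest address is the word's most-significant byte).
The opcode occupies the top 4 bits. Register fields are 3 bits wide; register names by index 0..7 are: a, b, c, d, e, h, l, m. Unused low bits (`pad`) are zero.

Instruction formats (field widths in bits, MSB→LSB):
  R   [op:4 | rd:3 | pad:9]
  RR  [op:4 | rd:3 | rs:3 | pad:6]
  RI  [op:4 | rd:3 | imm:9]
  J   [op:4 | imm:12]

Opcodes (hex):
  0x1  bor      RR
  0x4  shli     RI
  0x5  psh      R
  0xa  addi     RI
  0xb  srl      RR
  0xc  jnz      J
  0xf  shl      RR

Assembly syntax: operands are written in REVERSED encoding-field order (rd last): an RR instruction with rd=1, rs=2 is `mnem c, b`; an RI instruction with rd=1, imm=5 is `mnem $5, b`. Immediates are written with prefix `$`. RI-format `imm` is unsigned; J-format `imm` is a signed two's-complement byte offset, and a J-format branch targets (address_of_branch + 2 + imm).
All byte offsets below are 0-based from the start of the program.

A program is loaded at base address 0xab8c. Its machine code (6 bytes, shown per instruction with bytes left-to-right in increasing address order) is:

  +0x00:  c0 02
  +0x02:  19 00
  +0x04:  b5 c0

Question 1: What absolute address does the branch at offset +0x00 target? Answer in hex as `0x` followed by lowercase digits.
0xab90

off 0x00: read c0 02 as big → 0xc002
  op=0xc002>>12=0xc ⇒ jnz (J)
  imm@[11:0]=0x2 ⇒ $2
  target = base 0xab8c + off 0x00 + 2 + imm 2 = 0xab90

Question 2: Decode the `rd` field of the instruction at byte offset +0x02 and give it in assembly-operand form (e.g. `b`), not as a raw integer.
e

+0x02: 19 00 ⇒ word 0x1900 (big)
  opcode bits[15:12]=0x1: bor/RR
  [11:9] rd=4 = e
  [8:6] rs=4 = e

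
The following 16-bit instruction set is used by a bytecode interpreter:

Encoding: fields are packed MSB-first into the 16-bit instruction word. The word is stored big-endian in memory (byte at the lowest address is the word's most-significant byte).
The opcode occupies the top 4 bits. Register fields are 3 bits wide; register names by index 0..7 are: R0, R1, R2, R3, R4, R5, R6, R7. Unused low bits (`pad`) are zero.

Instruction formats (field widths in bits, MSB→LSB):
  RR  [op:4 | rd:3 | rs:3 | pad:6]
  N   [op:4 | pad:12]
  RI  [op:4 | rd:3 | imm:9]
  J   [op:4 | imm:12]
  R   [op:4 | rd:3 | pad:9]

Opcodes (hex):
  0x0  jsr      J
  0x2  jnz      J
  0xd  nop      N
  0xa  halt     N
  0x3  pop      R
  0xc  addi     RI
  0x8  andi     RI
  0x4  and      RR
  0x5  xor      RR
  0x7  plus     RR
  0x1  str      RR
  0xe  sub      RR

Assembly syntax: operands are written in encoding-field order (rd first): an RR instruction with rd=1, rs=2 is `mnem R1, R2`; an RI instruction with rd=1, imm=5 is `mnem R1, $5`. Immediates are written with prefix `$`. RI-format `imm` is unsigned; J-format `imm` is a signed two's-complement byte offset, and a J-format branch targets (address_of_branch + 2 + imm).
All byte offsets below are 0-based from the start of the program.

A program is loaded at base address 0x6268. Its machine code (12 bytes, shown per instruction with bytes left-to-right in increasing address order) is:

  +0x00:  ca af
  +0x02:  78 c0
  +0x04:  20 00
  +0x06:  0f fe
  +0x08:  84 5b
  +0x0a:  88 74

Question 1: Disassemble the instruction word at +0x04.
+0x04: 20 00 ⇒ word 0x2000 (big)
  opcode bits[15:12]=0x2: jnz/J
  imm: (w>>0)&0xfff=0x0 → $0

jnz $0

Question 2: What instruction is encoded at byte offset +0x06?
@+06  big-endian(0f fe) = 0x0ffe
  top 4b → 0x0 → jsr [J]
  imm: (w>>0)&0xfff=0xffe (s12→-2) → $-2

jsr $-2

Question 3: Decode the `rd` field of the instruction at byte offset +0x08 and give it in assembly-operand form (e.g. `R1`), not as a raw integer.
[08] 84 5b → 0x845b
  opcode bits[15:12]=0x8: andi/RI
  [11:9] rd=2 = R2
  [8:0] imm=91 = $91

R2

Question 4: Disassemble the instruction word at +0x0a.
+0x0a: 88 74 ⇒ word 0x8874 (big)
  top 4b → 0x8 → andi [RI]
  rd@[11:9]=0x4 ⇒ R4
  imm@[8:0]=0x74 ⇒ $116

andi R4, $116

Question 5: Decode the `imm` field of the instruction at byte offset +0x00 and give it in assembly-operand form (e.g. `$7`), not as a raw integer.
$175

[00] ca af → 0xcaaf
  opcode bits[15:12]=0xc: addi/RI
  [11:9] rd=5 = R5
  [8:0] imm=175 = $175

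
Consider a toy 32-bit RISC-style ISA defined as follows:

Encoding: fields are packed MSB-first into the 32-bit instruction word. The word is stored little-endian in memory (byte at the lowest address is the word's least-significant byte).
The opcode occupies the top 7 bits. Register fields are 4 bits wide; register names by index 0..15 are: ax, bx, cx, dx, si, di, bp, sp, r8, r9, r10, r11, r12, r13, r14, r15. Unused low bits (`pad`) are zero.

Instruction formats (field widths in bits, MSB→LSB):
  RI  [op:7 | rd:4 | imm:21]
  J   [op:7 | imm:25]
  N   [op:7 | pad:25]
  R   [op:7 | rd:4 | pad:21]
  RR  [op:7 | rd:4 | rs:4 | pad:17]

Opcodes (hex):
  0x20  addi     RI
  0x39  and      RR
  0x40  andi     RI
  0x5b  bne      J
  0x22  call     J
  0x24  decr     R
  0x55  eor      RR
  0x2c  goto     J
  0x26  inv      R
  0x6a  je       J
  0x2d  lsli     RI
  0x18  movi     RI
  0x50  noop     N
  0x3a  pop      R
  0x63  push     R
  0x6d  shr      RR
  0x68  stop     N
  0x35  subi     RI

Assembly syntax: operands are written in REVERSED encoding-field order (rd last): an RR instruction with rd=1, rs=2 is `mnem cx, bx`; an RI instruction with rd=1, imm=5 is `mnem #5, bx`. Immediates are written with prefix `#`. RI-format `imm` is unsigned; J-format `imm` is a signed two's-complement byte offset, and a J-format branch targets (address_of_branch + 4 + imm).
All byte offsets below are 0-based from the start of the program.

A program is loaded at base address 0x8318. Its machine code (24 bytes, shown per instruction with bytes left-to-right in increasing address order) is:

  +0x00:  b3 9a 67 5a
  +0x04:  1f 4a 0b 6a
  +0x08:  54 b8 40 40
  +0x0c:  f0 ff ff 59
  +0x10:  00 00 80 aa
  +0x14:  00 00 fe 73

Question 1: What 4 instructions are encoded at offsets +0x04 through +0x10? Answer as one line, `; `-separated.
@+04  little-endian(1f 4a 0b 6a) = 0x6a0b4a1f
  top 7b → 0x35 → subi [RI]
  rd@[24:21]=0x0 ⇒ ax
  imm@[20:0]=0xb4a1f ⇒ #739871
@+08  little-endian(54 b8 40 40) = 0x4040b854
  top 7b → 0x20 → addi [RI]
  rd@[24:21]=0x2 ⇒ cx
  imm@[20:0]=0xb854 ⇒ #47188
@+0c  little-endian(f0 ff ff 59) = 0x59fffff0
  top 7b → 0x2c → goto [J]
  imm@[24:0]=0x1fffff0 (s25→-16) ⇒ #-16
@+10  little-endian(00 00 80 aa) = 0xaa800000
  top 7b → 0x55 → eor [RR]
  rd@[24:21]=0x4 ⇒ si
  rs@[20:17]=0x0 ⇒ ax

subi #739871, ax; addi #47188, cx; goto #-16; eor ax, si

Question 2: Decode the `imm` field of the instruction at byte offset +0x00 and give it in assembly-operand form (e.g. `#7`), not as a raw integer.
#498355

+0x00: b3 9a 67 5a ⇒ word 0x5a679ab3 (little)
  opcode bits[31:25]=0x2d: lsli/RI
  rd@[24:21]=0x3 ⇒ dx
  imm@[20:0]=0x79ab3 ⇒ #498355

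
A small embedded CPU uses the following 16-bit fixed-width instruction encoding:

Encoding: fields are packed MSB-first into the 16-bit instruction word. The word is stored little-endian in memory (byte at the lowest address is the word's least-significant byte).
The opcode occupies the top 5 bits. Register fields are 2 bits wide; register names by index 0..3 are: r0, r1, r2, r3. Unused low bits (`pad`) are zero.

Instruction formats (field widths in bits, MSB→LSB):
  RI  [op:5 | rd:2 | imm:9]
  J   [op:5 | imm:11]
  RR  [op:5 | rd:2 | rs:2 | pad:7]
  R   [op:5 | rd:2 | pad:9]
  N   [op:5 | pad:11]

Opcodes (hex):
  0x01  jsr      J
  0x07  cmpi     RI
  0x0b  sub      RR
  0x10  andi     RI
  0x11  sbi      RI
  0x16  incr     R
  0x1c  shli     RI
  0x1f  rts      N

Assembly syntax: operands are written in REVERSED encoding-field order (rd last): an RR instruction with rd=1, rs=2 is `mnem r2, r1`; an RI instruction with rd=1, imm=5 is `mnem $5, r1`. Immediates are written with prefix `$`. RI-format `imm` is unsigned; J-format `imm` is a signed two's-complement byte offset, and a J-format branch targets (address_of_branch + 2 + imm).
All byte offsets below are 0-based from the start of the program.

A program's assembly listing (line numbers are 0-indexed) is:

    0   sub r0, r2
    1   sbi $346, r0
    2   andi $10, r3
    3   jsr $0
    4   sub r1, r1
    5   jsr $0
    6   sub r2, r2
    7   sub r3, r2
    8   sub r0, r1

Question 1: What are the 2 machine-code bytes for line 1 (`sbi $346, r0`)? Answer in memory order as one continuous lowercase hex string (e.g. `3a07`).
line 1 (sbi): pack op=0x11:5|rd=0:2|imm=346:9 = 0x895a; little→ 5a 89

5a89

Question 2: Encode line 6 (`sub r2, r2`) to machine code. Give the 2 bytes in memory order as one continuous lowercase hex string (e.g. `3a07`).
005d

6. sub fields op=0xb:5|rd=2:2|rs=2:2|pad=0:7 → word 5d00h → 00 5d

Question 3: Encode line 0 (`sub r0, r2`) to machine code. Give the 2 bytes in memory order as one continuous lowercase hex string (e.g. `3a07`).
005c

0. sub fields op=0xb:5|rd=2:2|rs=0:2|pad=0:7 → word 5c00h → 00 5c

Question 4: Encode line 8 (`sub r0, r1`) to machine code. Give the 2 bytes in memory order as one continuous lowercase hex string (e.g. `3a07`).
8. sub fields op=0xb:5|rd=1:2|rs=0:2|pad=0:7 → word 5a00h → 00 5a

005a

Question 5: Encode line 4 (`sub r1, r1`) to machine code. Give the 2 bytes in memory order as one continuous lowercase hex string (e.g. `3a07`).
805a

line 4 (sub): pack op=0xb:5|rd=1:2|rs=1:2|pad=0:7 = 0x5a80; little→ 80 5a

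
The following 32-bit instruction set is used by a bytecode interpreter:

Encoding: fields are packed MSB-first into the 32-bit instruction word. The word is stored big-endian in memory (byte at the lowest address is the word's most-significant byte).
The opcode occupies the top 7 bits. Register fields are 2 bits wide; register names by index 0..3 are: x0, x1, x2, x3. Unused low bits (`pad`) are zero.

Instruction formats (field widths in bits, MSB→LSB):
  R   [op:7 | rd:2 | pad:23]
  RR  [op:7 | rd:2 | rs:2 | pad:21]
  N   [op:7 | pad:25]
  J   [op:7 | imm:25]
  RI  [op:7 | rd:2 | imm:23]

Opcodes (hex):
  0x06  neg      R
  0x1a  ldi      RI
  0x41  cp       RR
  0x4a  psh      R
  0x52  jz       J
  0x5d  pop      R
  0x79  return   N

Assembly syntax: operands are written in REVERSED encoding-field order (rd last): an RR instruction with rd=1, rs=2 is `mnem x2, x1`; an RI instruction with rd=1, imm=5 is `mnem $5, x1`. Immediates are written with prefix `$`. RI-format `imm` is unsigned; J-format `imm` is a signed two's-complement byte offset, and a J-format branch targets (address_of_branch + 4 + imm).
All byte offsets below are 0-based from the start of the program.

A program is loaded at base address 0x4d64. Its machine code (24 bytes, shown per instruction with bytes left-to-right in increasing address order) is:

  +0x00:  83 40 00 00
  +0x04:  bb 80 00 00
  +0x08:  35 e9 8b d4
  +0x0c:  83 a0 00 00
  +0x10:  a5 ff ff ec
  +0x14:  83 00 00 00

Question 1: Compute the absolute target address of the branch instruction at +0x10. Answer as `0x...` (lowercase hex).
[10] a5 ff ff ec → 0xa5ffffec
  opcode bits[31:25]=0x52: jz/J
  [24:0] imm=33554412 (s25→-20) = $-20
  target = base 0x4d64 + off 0x10 + 4 + imm -20 = 0x4d64

0x4d64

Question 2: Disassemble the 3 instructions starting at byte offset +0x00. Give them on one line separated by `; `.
cp x2, x2; pop x3; ldi $6917076, x3

+0x00: 83 40 00 00 ⇒ word 0x83400000 (big)
  top 7b → 0x41 → cp [RR]
  rd@[24:23]=0x2 ⇒ x2
  rs@[22:21]=0x2 ⇒ x2
+0x04: bb 80 00 00 ⇒ word 0xbb800000 (big)
  top 7b → 0x5d → pop [R]
  rd@[24:23]=0x3 ⇒ x3
+0x08: 35 e9 8b d4 ⇒ word 0x35e98bd4 (big)
  top 7b → 0x1a → ldi [RI]
  rd@[24:23]=0x3 ⇒ x3
  imm@[22:0]=0x698bd4 ⇒ $6917076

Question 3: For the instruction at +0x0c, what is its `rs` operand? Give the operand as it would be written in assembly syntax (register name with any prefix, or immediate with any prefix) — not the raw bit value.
+0x0c: 83 a0 00 00 ⇒ word 0x83a00000 (big)
  opcode bits[31:25]=0x41: cp/RR
  [24:23] rd=3 = x3
  [22:21] rs=1 = x1

x1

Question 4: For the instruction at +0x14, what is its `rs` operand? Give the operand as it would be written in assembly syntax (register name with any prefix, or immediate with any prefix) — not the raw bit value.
x0

+0x14: 83 00 00 00 ⇒ word 0x83000000 (big)
  top 7b → 0x41 → cp [RR]
  rd: (w>>23)&0x3=0x2 → x2
  rs: (w>>21)&0x3=0x0 → x0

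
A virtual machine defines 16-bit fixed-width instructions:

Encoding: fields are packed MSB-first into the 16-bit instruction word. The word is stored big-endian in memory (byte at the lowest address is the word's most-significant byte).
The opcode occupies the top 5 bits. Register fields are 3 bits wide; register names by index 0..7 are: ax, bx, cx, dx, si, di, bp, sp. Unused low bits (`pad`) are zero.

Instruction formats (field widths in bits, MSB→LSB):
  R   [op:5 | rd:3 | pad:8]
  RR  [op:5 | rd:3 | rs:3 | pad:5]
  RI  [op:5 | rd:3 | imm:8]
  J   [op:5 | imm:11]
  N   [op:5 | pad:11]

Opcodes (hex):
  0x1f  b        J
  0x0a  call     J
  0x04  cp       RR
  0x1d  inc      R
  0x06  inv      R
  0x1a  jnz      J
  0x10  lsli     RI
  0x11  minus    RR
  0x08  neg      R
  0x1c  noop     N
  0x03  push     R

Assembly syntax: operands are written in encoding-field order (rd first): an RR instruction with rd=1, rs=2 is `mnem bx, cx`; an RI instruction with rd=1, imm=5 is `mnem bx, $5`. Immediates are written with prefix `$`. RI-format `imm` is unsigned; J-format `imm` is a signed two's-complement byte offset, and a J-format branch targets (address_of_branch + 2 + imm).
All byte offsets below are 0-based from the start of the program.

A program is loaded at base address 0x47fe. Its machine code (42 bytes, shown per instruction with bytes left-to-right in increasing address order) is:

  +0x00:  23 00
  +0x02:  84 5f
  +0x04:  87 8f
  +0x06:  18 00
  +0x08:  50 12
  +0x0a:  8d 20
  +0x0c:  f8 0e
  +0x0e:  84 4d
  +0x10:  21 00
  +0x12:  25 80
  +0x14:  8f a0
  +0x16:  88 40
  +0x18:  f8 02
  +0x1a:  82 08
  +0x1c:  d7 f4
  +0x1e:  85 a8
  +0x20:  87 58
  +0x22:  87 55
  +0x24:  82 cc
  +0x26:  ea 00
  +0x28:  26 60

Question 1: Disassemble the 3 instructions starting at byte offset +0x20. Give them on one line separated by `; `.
off 0x20: read 87 58 as big → 0x8758
  top 5b → 0x10 → lsli [RI]
  rd: (w>>8)&0x7=0x7 → sp
  imm: (w>>0)&0xff=0x58 → $88
off 0x22: read 87 55 as big → 0x8755
  top 5b → 0x10 → lsli [RI]
  rd: (w>>8)&0x7=0x7 → sp
  imm: (w>>0)&0xff=0x55 → $85
off 0x24: read 82 cc as big → 0x82cc
  top 5b → 0x10 → lsli [RI]
  rd: (w>>8)&0x7=0x2 → cx
  imm: (w>>0)&0xff=0xcc → $204

lsli sp, $88; lsli sp, $85; lsli cx, $204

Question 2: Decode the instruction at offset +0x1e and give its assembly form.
lsli di, $168

@+1e  big-endian(85 a8) = 0x85a8
  top 5b → 0x10 → lsli [RI]
  rd: (w>>8)&0x7=0x5 → di
  imm: (w>>0)&0xff=0xa8 → $168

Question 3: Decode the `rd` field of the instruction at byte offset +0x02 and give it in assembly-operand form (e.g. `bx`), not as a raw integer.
off 0x02: read 84 5f as big → 0x845f
  opcode bits[15:11]=0x10: lsli/RI
  rd@[10:8]=0x4 ⇒ si
  imm@[7:0]=0x5f ⇒ $95

si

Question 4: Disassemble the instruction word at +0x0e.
lsli si, $77

+0x0e: 84 4d ⇒ word 0x844d (big)
  opcode bits[15:11]=0x10: lsli/RI
  rd@[10:8]=0x4 ⇒ si
  imm@[7:0]=0x4d ⇒ $77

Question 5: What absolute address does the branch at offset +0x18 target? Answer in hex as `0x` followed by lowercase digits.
+0x18: f8 02 ⇒ word 0xf802 (big)
  op=0xf802>>11=0x1f ⇒ b (J)
  [10:0] imm=2 = $2
  target = base 0x47fe + off 0x18 + 2 + imm 2 = 0x481a

0x481a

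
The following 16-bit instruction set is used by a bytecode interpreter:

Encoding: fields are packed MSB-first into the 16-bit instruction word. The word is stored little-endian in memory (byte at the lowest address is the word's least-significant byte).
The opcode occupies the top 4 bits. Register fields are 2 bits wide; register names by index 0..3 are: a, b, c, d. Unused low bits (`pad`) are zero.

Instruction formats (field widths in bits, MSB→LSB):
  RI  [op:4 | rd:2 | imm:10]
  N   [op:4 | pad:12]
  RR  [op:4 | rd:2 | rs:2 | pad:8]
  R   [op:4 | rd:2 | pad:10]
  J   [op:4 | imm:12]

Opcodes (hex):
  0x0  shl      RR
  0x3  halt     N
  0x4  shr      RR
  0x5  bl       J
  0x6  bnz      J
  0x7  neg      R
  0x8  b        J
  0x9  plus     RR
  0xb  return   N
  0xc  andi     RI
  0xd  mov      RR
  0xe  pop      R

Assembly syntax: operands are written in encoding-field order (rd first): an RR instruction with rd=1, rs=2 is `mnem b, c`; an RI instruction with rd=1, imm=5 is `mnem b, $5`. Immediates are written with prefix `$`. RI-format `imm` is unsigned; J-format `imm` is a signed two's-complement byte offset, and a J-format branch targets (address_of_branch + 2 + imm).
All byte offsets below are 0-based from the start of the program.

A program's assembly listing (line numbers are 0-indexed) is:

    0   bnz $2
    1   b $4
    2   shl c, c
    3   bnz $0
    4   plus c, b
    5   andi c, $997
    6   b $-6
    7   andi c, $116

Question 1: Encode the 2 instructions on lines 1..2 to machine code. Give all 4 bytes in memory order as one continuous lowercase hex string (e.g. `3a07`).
1. b fields op=0x8:4|imm=4:12 → word 8004h → 04 80
2. shl fields op=0x0:4|rd=2:2|rs=2:2|pad=0:8 → word 0a00h → 00 0a

0480000a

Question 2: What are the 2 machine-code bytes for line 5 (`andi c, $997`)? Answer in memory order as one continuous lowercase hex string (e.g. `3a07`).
L5: andi op=0xc:4|rd=2:2|imm=997:10 ⇒ 0xcbe5 ⇒ little e5 cb

e5cb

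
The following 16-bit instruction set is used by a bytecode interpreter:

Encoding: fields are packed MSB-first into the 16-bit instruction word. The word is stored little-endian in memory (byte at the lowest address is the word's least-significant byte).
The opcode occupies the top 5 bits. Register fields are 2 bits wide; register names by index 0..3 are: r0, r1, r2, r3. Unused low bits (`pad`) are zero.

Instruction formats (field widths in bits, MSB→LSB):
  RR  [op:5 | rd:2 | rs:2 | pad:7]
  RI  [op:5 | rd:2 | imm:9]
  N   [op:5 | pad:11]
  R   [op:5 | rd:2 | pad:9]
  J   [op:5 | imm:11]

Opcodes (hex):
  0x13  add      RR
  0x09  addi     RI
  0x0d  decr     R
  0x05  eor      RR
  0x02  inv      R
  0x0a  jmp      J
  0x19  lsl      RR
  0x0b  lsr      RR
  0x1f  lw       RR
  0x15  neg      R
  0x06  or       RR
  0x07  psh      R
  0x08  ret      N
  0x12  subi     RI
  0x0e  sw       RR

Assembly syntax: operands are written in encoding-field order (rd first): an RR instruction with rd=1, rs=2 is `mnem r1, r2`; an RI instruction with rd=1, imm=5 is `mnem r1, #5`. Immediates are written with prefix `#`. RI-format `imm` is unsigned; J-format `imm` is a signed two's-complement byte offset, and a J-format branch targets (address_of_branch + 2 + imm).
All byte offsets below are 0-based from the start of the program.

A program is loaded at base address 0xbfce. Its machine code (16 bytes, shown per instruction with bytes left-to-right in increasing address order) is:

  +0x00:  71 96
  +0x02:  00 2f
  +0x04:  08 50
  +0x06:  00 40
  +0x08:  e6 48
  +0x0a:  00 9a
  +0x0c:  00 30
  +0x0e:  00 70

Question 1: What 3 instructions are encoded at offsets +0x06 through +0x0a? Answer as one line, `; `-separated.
off 0x06: read 00 40 as little → 0x4000
  top 5b → 0x8 → ret [N]
off 0x08: read e6 48 as little → 0x48e6
  top 5b → 0x9 → addi [RI]
  rd@[10:9]=0x0 ⇒ r0
  imm@[8:0]=0xe6 ⇒ #230
off 0x0a: read 00 9a as little → 0x9a00
  top 5b → 0x13 → add [RR]
  rd@[10:9]=0x1 ⇒ r1
  rs@[8:7]=0x0 ⇒ r0

ret; addi r0, #230; add r1, r0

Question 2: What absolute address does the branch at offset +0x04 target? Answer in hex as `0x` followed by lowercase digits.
0xbfdc

[04] 08 50 → 0x5008
  op=0x5008>>11=0xa ⇒ jmp (J)
  imm@[10:0]=0x8 ⇒ #8
  target = base 0xbfce + off 0x04 + 2 + imm 8 = 0xbfdc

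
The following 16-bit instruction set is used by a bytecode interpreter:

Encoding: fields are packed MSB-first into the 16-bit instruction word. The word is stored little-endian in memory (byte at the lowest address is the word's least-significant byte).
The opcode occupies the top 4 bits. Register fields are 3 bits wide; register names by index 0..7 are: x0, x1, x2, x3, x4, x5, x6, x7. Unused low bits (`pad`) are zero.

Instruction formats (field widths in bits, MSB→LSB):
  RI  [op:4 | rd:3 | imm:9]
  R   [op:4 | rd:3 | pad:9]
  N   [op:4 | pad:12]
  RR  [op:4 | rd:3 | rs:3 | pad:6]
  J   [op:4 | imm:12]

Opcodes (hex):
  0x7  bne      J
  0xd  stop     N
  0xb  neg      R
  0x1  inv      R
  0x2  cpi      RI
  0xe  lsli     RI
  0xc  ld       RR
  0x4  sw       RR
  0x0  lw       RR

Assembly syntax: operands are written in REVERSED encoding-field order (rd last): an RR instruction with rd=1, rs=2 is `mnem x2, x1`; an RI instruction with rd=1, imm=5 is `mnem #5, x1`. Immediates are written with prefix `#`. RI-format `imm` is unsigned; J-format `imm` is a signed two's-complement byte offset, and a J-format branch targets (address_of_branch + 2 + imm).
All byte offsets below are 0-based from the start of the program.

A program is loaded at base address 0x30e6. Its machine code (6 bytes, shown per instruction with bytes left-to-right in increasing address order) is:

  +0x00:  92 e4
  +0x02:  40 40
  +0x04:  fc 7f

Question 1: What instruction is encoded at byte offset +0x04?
+0x04: fc 7f ⇒ word 0x7ffc (little)
  opcode bits[15:12]=0x7: bne/J
  imm: (w>>0)&0xfff=0xffc (s12→-4) → #-4

bne #-4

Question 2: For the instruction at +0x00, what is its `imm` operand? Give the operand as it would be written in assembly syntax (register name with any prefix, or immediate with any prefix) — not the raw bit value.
#146

@+00  little-endian(92 e4) = 0xe492
  opcode bits[15:12]=0xe: lsli/RI
  rd@[11:9]=0x2 ⇒ x2
  imm@[8:0]=0x92 ⇒ #146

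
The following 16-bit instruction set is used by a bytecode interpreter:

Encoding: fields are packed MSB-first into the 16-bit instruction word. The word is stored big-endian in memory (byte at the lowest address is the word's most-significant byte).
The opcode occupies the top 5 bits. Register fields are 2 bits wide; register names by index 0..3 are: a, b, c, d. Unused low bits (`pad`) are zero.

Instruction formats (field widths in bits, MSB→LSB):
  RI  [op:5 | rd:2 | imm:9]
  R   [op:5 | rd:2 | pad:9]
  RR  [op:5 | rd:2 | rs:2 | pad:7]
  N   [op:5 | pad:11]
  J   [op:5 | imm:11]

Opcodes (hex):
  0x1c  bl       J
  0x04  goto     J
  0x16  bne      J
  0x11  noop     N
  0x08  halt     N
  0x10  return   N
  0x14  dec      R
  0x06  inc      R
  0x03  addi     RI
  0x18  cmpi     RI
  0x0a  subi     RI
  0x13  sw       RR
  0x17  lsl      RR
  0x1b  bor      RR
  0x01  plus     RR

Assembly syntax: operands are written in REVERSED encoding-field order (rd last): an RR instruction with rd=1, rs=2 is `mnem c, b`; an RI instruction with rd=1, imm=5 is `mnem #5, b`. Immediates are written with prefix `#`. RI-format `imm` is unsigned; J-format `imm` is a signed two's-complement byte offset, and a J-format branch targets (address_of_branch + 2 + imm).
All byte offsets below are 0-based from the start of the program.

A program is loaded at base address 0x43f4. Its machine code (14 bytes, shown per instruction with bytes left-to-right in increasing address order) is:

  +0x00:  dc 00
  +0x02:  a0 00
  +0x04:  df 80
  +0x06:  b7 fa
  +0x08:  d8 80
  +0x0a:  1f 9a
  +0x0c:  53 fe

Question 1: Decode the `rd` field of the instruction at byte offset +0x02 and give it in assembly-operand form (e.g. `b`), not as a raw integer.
off 0x02: read a0 00 as big → 0xa000
  op=0xa000>>11=0x14 ⇒ dec (R)
  [10:9] rd=0 = a

a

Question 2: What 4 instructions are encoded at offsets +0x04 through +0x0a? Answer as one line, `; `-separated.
bor d, d; bne #-6; bor b, a; addi #410, d

off 0x04: read df 80 as big → 0xdf80
  op=0xdf80>>11=0x1b ⇒ bor (RR)
  rd@[10:9]=0x3 ⇒ d
  rs@[8:7]=0x3 ⇒ d
off 0x06: read b7 fa as big → 0xb7fa
  op=0xb7fa>>11=0x16 ⇒ bne (J)
  imm@[10:0]=0x7fa (s11→-6) ⇒ #-6
off 0x08: read d8 80 as big → 0xd880
  op=0xd880>>11=0x1b ⇒ bor (RR)
  rd@[10:9]=0x0 ⇒ a
  rs@[8:7]=0x1 ⇒ b
off 0x0a: read 1f 9a as big → 0x1f9a
  op=0x1f9a>>11=0x3 ⇒ addi (RI)
  rd@[10:9]=0x3 ⇒ d
  imm@[8:0]=0x19a ⇒ #410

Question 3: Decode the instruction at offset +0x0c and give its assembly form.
off 0x0c: read 53 fe as big → 0x53fe
  opcode bits[15:11]=0xa: subi/RI
  rd@[10:9]=0x1 ⇒ b
  imm@[8:0]=0x1fe ⇒ #510

subi #510, b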